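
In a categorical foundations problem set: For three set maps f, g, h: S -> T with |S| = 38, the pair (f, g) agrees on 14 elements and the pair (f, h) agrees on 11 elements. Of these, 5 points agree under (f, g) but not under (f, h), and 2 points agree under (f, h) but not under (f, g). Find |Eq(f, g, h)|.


Eq(f, g, h) is the triple-agreement set: points in S where all three
maps take the same value. Using inclusion-exclusion on the pairwise data:
Pair (f, g) agrees on 14 points; pair (f, h) on 11 points.
Points agreeing under (f, g) but not (f, h) = 5; under (f, h) but not (f, g) = 2.
Triple-agreement = agreement-in-(f, g) minus points that agree under (f, g) but not (f, h):
|Eq(f, g, h)| = 14 - 5 = 9
(cross-check via (f, h): 11 - 2 = 9.)

9


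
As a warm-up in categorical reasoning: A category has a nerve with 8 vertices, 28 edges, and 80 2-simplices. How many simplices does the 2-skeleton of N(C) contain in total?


The 2-skeleton of the nerve N(C) consists of simplices in dimensions 0, 1, 2:
  |N(C)_0| = 8 (objects)
  |N(C)_1| = 28 (morphisms)
  |N(C)_2| = 80 (composable pairs)
Total = 8 + 28 + 80 = 116

116


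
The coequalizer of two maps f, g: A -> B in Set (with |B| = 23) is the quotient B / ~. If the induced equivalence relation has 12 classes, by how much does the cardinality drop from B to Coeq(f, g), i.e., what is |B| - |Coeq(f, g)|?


The coequalizer Coeq(f, g) = B / ~ has one element per equivalence class.
|B| = 23, |Coeq(f, g)| = 12.
|B| - |Coeq(f, g)| = 23 - 12 = 11.

11


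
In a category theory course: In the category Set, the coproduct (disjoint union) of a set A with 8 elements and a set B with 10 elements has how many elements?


In Set, the coproduct A + B is the disjoint union.
|A + B| = |A| + |B| = 8 + 10 = 18

18


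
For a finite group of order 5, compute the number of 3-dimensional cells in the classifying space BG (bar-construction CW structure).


In the bar-construction CW model of BG, the n-cells are indexed by
n-tuples [g_1|...|g_n] of non-identity elements of G (degenerate
simplices with some g_i = e do not contribute cells), so there are
(|G| - 1)^n n-cells.
For dim = 3 with |G| = 5:
cells = (5 - 1)^3 = 4^3 = 64

64


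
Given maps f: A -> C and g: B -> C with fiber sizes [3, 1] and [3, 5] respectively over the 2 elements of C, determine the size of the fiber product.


The pullback A x_C B consists of pairs (a, b) with f(a) = g(b).
For each element c in C, the fiber product has |f^-1(c)| * |g^-1(c)| elements.
Summing over C: 3 * 3 + 1 * 5
= 9 + 5 = 14

14


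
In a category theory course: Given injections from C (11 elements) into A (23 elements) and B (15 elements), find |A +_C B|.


The pushout A +_C B identifies the images of C in A and B.
|A +_C B| = |A| + |B| - |C| (for injections).
= 23 + 15 - 11 = 27

27


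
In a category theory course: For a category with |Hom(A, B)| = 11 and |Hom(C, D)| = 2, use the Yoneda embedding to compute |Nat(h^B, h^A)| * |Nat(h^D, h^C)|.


By the Yoneda lemma, Nat(h^B, h^A) is isomorphic to Hom(A, B),
so |Nat(h^B, h^A)| = |Hom(A, B)| and |Nat(h^D, h^C)| = |Hom(C, D)|.
|Hom(A, B)| = 11, |Hom(C, D)| = 2.
|Nat(h^B, h^A) x Nat(h^D, h^C)| = 11 * 2 = 22

22


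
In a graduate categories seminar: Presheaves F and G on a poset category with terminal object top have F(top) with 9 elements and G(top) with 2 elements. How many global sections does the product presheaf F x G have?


Global sections of a presheaf on a poset with terminal top satisfy
Gamma(H) ~ H(top). Presheaves admit pointwise products, so
(F x G)(top) = F(top) x G(top) (Cartesian product).
|Gamma(F x G)| = |F(top)| * |G(top)| = 9 * 2 = 18.

18


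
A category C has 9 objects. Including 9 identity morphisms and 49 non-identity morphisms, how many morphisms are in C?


Each object has an identity morphism, giving 9 identities.
Adding the 49 non-identity morphisms:
Total = 9 + 49 = 58

58


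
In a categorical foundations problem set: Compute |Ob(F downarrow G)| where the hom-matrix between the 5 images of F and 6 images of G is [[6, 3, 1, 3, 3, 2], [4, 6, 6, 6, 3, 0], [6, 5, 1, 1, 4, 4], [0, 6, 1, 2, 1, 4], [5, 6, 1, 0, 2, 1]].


Objects of (F downarrow G) are triples (a, b, h: F(a)->G(b)).
The count equals the sum of all entries in the hom-matrix.
sum(row 0) = 18
sum(row 1) = 25
sum(row 2) = 21
sum(row 3) = 14
sum(row 4) = 15
Grand total = 93

93


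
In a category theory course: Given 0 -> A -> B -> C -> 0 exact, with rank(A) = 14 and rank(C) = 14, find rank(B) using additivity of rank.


For a short exact sequence 0 -> A -> B -> C -> 0,
rank is additive: rank(B) = rank(A) + rank(C).
rank(B) = 14 + 14 = 28

28


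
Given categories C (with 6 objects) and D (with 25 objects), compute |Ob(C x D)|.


The product category C x D has objects that are pairs (c, d).
Number of pairs = |Ob(C)| * |Ob(D)| = 6 * 25 = 150

150


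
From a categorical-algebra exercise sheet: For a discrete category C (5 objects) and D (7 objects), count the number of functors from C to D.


A functor from a discrete category C to D is determined by
where each object maps. Each of the 5 objects of C can map
to any of the 7 objects of D independently.
Number of functors = 7^5 = 16807

16807


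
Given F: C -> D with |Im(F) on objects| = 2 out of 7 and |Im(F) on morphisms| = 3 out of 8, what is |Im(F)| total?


The image of F consists of distinct objects and distinct morphisms.
|Im(F)| on objects = 2
|Im(F)| on morphisms = 3
Total image cardinality = 2 + 3 = 5

5


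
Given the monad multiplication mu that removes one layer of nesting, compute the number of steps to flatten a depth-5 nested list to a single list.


Each application of mu: T^2 -> T removes one layer of nesting.
Starting at depth 5 (i.e., T^5(X)), we need to reach T(X).
Number of mu applications = 5 - 1 = 4

4


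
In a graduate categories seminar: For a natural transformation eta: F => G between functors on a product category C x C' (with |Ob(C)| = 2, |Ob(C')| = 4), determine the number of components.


A natural transformation eta: F => G assigns one component morphism per
object of the domain category.
The domain is the product category C x C', so
|Ob(C x C')| = |Ob(C)| * |Ob(C')| = 2 * 4 = 8.
Therefore eta has 8 component morphisms.

8


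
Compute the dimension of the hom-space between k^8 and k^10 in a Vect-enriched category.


In Vect-enriched categories, Hom(k^n, k^m) is the space of m x n matrices.
dim(Hom(k^8, k^10)) = 10 * 8 = 80

80


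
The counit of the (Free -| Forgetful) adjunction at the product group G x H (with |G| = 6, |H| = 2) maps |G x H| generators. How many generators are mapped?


The counit epsilon_K: F(U(K)) -> K of the Free-Forgetful adjunction
maps |K| generators of F(U(K)) into K. For K = G x H (the product group),
|G x H| = |G| * |H|.
Total generators mapped = 6 * 2 = 12.

12


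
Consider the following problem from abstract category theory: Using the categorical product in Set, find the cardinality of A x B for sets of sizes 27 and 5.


In Set, the product A x B is the Cartesian product.
By the universal property, |A x B| = |A| * |B|.
|A x B| = 27 * 5 = 135

135


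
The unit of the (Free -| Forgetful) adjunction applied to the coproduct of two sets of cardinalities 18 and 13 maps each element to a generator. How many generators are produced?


The unit eta_X: X -> U(F(X)) of the Free-Forgetful adjunction
maps each element of X to a generator of F(X). For X = S + T (disjoint
union in Set), |S + T| = |S| + |T|.
Total mappings = 18 + 13 = 31.

31


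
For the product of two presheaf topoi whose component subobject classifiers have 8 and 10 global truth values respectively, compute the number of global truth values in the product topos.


In a product of presheaf topoi E_1 x E_2, the subobject classifier
is Omega = Omega_1 x Omega_2 (componentwise), so
|Omega(top)| = |Omega_1(top_1)| * |Omega_2(top_2)|.
= 8 * 10 = 80.

80


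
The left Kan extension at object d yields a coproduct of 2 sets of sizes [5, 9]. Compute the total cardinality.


Pointwise, the left Kan extension (Lan_F H)(d) is the colimit, indexed
by the comma category (F downarrow d), of H composed with the
projection (F downarrow d) -> C. Here that colimit is given
as a coproduct (disjoint union) of sets, so its cardinality is the
sum of the sizes of the summands.
Coproduct of sets with sizes: 5 + 9
= 14

14


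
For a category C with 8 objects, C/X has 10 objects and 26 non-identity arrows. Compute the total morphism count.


In the slice category C/X, objects are morphisms to X.
Identity morphisms: 10 (one per object of C/X).
Non-identity morphisms: 26.
Total = 10 + 26 = 36

36


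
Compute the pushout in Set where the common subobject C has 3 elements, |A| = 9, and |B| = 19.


The pushout A +_C B identifies the images of C in A and B.
|A +_C B| = |A| + |B| - |C| (for injections).
= 9 + 19 - 3 = 25

25


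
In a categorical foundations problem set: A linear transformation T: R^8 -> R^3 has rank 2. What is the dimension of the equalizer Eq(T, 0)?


The equalizer of f and the zero map is ker(f).
By the rank-nullity theorem: dim(ker(f)) = dim(domain) - rank(f).
dim(ker(f)) = 8 - 2 = 6

6


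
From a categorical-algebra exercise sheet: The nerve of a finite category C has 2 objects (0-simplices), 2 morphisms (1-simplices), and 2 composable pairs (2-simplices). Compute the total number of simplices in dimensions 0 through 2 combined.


The 2-skeleton of the nerve N(C) consists of simplices in dimensions 0, 1, 2:
  |N(C)_0| = 2 (objects)
  |N(C)_1| = 2 (morphisms)
  |N(C)_2| = 2 (composable pairs)
Total = 2 + 2 + 2 = 6

6


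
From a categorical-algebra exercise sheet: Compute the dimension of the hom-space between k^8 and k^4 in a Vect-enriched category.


In Vect-enriched categories, Hom(k^n, k^m) is the space of m x n matrices.
dim(Hom(k^8, k^4)) = 4 * 8 = 32

32


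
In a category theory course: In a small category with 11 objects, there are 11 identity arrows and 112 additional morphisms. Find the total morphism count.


Each object has an identity morphism, giving 11 identities.
Adding the 112 non-identity morphisms:
Total = 11 + 112 = 123

123


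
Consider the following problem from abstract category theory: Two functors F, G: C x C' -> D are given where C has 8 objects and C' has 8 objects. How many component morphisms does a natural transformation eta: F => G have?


A natural transformation eta: F => G assigns one component morphism per
object of the domain category.
The domain is the product category C x C', so
|Ob(C x C')| = |Ob(C)| * |Ob(C')| = 8 * 8 = 64.
Therefore eta has 64 component morphisms.

64


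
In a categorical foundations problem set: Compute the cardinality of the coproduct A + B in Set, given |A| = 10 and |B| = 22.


In Set, the coproduct A + B is the disjoint union.
|A + B| = |A| + |B| = 10 + 22 = 32

32


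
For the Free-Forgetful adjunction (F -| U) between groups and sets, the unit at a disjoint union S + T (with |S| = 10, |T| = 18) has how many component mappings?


The unit eta_X: X -> U(F(X)) of the Free-Forgetful adjunction
maps each element of X to a generator of F(X). For X = S + T (disjoint
union in Set), |S + T| = |S| + |T|.
Total mappings = 10 + 18 = 28.

28


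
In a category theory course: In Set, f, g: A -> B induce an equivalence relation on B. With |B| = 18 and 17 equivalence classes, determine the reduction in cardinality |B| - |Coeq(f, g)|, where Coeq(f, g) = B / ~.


The coequalizer Coeq(f, g) = B / ~ has one element per equivalence class.
|B| = 18, |Coeq(f, g)| = 17.
|B| - |Coeq(f, g)| = 18 - 17 = 1.

1


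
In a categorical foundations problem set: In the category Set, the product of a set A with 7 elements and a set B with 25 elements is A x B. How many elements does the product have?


In Set, the product A x B is the Cartesian product.
By the universal property, |A x B| = |A| * |B|.
|A x B| = 7 * 25 = 175

175


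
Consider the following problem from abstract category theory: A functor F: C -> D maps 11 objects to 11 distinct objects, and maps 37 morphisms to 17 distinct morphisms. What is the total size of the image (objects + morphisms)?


The image of F consists of distinct objects and distinct morphisms.
|Im(F)| on objects = 11
|Im(F)| on morphisms = 17
Total image cardinality = 11 + 17 = 28

28


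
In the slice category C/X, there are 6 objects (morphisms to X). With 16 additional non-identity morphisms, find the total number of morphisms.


In the slice category C/X, objects are morphisms to X.
Identity morphisms: 6 (one per object of C/X).
Non-identity morphisms: 16.
Total = 6 + 16 = 22

22


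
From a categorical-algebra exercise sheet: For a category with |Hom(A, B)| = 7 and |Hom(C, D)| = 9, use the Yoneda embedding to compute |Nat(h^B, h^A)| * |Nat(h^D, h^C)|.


By the Yoneda lemma, Nat(h^B, h^A) is isomorphic to Hom(A, B),
so |Nat(h^B, h^A)| = |Hom(A, B)| and |Nat(h^D, h^C)| = |Hom(C, D)|.
|Hom(A, B)| = 7, |Hom(C, D)| = 9.
|Nat(h^B, h^A) x Nat(h^D, h^C)| = 7 * 9 = 63

63


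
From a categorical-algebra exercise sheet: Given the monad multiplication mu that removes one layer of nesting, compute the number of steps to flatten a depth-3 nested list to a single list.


Each application of mu: T^2 -> T removes one layer of nesting.
Starting at depth 3 (i.e., T^3(X)), we need to reach T(X).
Number of mu applications = 3 - 1 = 2

2


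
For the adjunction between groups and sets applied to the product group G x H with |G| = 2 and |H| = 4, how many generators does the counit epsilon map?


The counit epsilon_K: F(U(K)) -> K of the Free-Forgetful adjunction
maps |K| generators of F(U(K)) into K. For K = G x H (the product group),
|G x H| = |G| * |H|.
Total generators mapped = 2 * 4 = 8.

8


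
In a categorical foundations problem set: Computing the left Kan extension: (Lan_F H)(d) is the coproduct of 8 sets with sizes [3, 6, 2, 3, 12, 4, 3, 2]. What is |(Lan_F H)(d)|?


Pointwise, the left Kan extension (Lan_F H)(d) is the colimit, indexed
by the comma category (F downarrow d), of H composed with the
projection (F downarrow d) -> C. Here that colimit is given
as a coproduct (disjoint union) of sets, so its cardinality is the
sum of the sizes of the summands.
Coproduct of sets with sizes: 3 + 6 + 2 + 3 + 12 + 4 + 3 + 2
= 35

35


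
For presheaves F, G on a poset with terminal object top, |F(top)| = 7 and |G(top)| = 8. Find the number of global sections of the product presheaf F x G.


Global sections of a presheaf on a poset with terminal top satisfy
Gamma(H) ~ H(top). Presheaves admit pointwise products, so
(F x G)(top) = F(top) x G(top) (Cartesian product).
|Gamma(F x G)| = |F(top)| * |G(top)| = 7 * 8 = 56.

56


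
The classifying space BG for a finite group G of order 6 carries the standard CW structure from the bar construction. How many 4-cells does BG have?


In the bar-construction CW model of BG, the n-cells are indexed by
n-tuples [g_1|...|g_n] of non-identity elements of G (degenerate
simplices with some g_i = e do not contribute cells), so there are
(|G| - 1)^n n-cells.
For dim = 4 with |G| = 6:
cells = (6 - 1)^4 = 5^4 = 625

625


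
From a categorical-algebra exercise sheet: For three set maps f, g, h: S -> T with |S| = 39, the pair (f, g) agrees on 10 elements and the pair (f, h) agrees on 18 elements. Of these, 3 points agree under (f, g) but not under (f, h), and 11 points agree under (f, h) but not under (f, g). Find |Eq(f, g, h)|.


Eq(f, g, h) is the triple-agreement set: points in S where all three
maps take the same value. Using inclusion-exclusion on the pairwise data:
Pair (f, g) agrees on 10 points; pair (f, h) on 18 points.
Points agreeing under (f, g) but not (f, h) = 3; under (f, h) but not (f, g) = 11.
Triple-agreement = agreement-in-(f, g) minus points that agree under (f, g) but not (f, h):
|Eq(f, g, h)| = 10 - 3 = 7
(cross-check via (f, h): 18 - 11 = 7.)

7


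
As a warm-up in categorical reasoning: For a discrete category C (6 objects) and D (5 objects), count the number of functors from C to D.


A functor from a discrete category C to D is determined by
where each object maps. Each of the 6 objects of C can map
to any of the 5 objects of D independently.
Number of functors = 5^6 = 15625

15625


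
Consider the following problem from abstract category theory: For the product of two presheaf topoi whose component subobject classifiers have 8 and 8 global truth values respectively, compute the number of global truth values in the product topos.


In a product of presheaf topoi E_1 x E_2, the subobject classifier
is Omega = Omega_1 x Omega_2 (componentwise), so
|Omega(top)| = |Omega_1(top_1)| * |Omega_2(top_2)|.
= 8 * 8 = 64.

64


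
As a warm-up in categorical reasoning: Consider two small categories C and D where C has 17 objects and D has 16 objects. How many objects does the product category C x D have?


The product category C x D has objects that are pairs (c, d).
Number of pairs = |Ob(C)| * |Ob(D)| = 17 * 16 = 272

272


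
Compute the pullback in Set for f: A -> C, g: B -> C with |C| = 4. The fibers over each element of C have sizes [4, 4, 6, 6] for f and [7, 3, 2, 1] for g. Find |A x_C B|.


The pullback A x_C B consists of pairs (a, b) with f(a) = g(b).
For each element c in C, the fiber product has |f^-1(c)| * |g^-1(c)| elements.
Summing over C: 4 * 7 + 4 * 3 + 6 * 2 + 6 * 1
= 28 + 12 + 12 + 6 = 58

58


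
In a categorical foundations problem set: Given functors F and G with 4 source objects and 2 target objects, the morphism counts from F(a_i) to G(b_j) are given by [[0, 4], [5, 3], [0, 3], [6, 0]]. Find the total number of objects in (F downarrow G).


Objects of (F downarrow G) are triples (a, b, h: F(a)->G(b)).
The count equals the sum of all entries in the hom-matrix.
sum(row 0) = 4
sum(row 1) = 8
sum(row 2) = 3
sum(row 3) = 6
Grand total = 21

21


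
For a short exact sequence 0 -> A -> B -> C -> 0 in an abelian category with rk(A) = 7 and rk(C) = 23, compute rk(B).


For a short exact sequence 0 -> A -> B -> C -> 0,
rank is additive: rank(B) = rank(A) + rank(C).
rank(B) = 7 + 23 = 30

30


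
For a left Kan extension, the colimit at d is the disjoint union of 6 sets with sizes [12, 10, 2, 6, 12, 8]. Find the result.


Pointwise, the left Kan extension (Lan_F H)(d) is the colimit, indexed
by the comma category (F downarrow d), of H composed with the
projection (F downarrow d) -> C. Here that colimit is given
as a coproduct (disjoint union) of sets, so its cardinality is the
sum of the sizes of the summands.
Coproduct of sets with sizes: 12 + 10 + 2 + 6 + 12 + 8
= 50

50


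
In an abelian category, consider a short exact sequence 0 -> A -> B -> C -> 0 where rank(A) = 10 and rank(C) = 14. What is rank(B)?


For a short exact sequence 0 -> A -> B -> C -> 0,
rank is additive: rank(B) = rank(A) + rank(C).
rank(B) = 10 + 14 = 24

24


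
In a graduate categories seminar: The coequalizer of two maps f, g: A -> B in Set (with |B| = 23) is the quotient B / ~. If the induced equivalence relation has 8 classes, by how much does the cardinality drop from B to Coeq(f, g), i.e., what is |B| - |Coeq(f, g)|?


The coequalizer Coeq(f, g) = B / ~ has one element per equivalence class.
|B| = 23, |Coeq(f, g)| = 8.
|B| - |Coeq(f, g)| = 23 - 8 = 15.

15


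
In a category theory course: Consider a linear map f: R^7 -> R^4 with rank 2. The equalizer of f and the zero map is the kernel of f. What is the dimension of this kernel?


The equalizer of f and the zero map is ker(f).
By the rank-nullity theorem: dim(ker(f)) = dim(domain) - rank(f).
dim(ker(f)) = 7 - 2 = 5

5


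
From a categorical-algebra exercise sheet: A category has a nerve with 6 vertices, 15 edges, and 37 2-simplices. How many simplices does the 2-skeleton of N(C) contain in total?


The 2-skeleton of the nerve N(C) consists of simplices in dimensions 0, 1, 2:
  |N(C)_0| = 6 (objects)
  |N(C)_1| = 15 (morphisms)
  |N(C)_2| = 37 (composable pairs)
Total = 6 + 15 + 37 = 58

58


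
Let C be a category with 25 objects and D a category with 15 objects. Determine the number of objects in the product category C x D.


The product category C x D has objects that are pairs (c, d).
Number of pairs = |Ob(C)| * |Ob(D)| = 25 * 15 = 375

375


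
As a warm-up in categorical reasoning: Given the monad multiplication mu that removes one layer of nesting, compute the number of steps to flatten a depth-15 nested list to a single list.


Each application of mu: T^2 -> T removes one layer of nesting.
Starting at depth 15 (i.e., T^15(X)), we need to reach T(X).
Number of mu applications = 15 - 1 = 14

14


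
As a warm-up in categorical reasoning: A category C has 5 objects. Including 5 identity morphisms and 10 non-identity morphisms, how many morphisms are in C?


Each object has an identity morphism, giving 5 identities.
Adding the 10 non-identity morphisms:
Total = 5 + 10 = 15

15


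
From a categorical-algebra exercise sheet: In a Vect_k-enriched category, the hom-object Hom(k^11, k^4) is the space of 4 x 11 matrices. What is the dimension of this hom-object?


In Vect-enriched categories, Hom(k^n, k^m) is the space of m x n matrices.
dim(Hom(k^11, k^4)) = 4 * 11 = 44

44


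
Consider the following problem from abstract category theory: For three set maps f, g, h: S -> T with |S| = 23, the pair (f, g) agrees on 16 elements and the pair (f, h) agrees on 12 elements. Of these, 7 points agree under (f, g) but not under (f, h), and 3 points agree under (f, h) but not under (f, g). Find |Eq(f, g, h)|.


Eq(f, g, h) is the triple-agreement set: points in S where all three
maps take the same value. Using inclusion-exclusion on the pairwise data:
Pair (f, g) agrees on 16 points; pair (f, h) on 12 points.
Points agreeing under (f, g) but not (f, h) = 7; under (f, h) but not (f, g) = 3.
Triple-agreement = agreement-in-(f, g) minus points that agree under (f, g) but not (f, h):
|Eq(f, g, h)| = 16 - 7 = 9
(cross-check via (f, h): 12 - 3 = 9.)

9


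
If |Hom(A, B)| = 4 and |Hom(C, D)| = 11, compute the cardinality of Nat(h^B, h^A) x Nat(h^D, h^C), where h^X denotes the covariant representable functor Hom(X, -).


By the Yoneda lemma, Nat(h^B, h^A) is isomorphic to Hom(A, B),
so |Nat(h^B, h^A)| = |Hom(A, B)| and |Nat(h^D, h^C)| = |Hom(C, D)|.
|Hom(A, B)| = 4, |Hom(C, D)| = 11.
|Nat(h^B, h^A) x Nat(h^D, h^C)| = 4 * 11 = 44

44


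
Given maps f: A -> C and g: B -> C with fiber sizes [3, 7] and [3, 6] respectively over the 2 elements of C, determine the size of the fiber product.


The pullback A x_C B consists of pairs (a, b) with f(a) = g(b).
For each element c in C, the fiber product has |f^-1(c)| * |g^-1(c)| elements.
Summing over C: 3 * 3 + 7 * 6
= 9 + 42 = 51

51


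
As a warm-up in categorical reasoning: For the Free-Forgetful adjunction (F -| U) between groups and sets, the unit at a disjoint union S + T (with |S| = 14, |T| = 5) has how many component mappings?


The unit eta_X: X -> U(F(X)) of the Free-Forgetful adjunction
maps each element of X to a generator of F(X). For X = S + T (disjoint
union in Set), |S + T| = |S| + |T|.
Total mappings = 14 + 5 = 19.

19


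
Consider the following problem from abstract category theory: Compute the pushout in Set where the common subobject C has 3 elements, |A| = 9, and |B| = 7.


The pushout A +_C B identifies the images of C in A and B.
|A +_C B| = |A| + |B| - |C| (for injections).
= 9 + 7 - 3 = 13

13


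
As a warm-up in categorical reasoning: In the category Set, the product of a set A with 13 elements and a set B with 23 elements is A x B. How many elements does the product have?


In Set, the product A x B is the Cartesian product.
By the universal property, |A x B| = |A| * |B|.
|A x B| = 13 * 23 = 299

299


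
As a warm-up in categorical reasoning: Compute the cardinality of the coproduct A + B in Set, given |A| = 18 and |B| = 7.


In Set, the coproduct A + B is the disjoint union.
|A + B| = |A| + |B| = 18 + 7 = 25

25


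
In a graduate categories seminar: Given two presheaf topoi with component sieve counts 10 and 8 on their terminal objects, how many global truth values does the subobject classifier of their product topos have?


In a product of presheaf topoi E_1 x E_2, the subobject classifier
is Omega = Omega_1 x Omega_2 (componentwise), so
|Omega(top)| = |Omega_1(top_1)| * |Omega_2(top_2)|.
= 10 * 8 = 80.

80


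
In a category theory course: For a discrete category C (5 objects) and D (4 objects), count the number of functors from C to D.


A functor from a discrete category C to D is determined by
where each object maps. Each of the 5 objects of C can map
to any of the 4 objects of D independently.
Number of functors = 4^5 = 1024

1024


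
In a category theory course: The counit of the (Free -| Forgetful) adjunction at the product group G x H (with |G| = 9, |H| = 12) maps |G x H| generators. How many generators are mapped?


The counit epsilon_K: F(U(K)) -> K of the Free-Forgetful adjunction
maps |K| generators of F(U(K)) into K. For K = G x H (the product group),
|G x H| = |G| * |H|.
Total generators mapped = 9 * 12 = 108.

108


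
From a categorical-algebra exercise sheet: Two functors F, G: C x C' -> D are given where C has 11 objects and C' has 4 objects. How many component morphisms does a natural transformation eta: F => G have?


A natural transformation eta: F => G assigns one component morphism per
object of the domain category.
The domain is the product category C x C', so
|Ob(C x C')| = |Ob(C)| * |Ob(C')| = 11 * 4 = 44.
Therefore eta has 44 component morphisms.

44


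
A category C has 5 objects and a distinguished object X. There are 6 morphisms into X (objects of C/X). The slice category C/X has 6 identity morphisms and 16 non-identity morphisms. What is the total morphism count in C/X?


In the slice category C/X, objects are morphisms to X.
Identity morphisms: 6 (one per object of C/X).
Non-identity morphisms: 16.
Total = 6 + 16 = 22

22


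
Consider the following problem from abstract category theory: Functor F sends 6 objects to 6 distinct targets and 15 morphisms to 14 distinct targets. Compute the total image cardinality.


The image of F consists of distinct objects and distinct morphisms.
|Im(F)| on objects = 6
|Im(F)| on morphisms = 14
Total image cardinality = 6 + 14 = 20

20


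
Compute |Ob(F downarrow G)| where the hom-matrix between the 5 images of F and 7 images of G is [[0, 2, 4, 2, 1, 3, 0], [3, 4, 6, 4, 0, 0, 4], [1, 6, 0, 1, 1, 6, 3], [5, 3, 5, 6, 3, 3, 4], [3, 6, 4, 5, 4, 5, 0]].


Objects of (F downarrow G) are triples (a, b, h: F(a)->G(b)).
The count equals the sum of all entries in the hom-matrix.
sum(row 0) = 12
sum(row 1) = 21
sum(row 2) = 18
sum(row 3) = 29
sum(row 4) = 27
Grand total = 107

107


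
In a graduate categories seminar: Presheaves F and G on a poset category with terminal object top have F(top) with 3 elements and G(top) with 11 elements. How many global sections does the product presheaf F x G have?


Global sections of a presheaf on a poset with terminal top satisfy
Gamma(H) ~ H(top). Presheaves admit pointwise products, so
(F x G)(top) = F(top) x G(top) (Cartesian product).
|Gamma(F x G)| = |F(top)| * |G(top)| = 3 * 11 = 33.

33


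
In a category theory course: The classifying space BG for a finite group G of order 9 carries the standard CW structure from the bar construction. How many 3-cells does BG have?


In the bar-construction CW model of BG, the n-cells are indexed by
n-tuples [g_1|...|g_n] of non-identity elements of G (degenerate
simplices with some g_i = e do not contribute cells), so there are
(|G| - 1)^n n-cells.
For dim = 3 with |G| = 9:
cells = (9 - 1)^3 = 8^3 = 512

512


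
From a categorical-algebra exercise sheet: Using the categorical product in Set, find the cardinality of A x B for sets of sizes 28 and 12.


In Set, the product A x B is the Cartesian product.
By the universal property, |A x B| = |A| * |B|.
|A x B| = 28 * 12 = 336

336


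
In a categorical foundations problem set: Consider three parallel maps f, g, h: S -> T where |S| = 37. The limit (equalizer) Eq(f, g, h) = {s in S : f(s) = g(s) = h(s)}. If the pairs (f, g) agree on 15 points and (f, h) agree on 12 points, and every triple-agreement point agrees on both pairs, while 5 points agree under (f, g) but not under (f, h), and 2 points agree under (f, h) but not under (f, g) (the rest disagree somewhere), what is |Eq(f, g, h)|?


Eq(f, g, h) is the triple-agreement set: points in S where all three
maps take the same value. Using inclusion-exclusion on the pairwise data:
Pair (f, g) agrees on 15 points; pair (f, h) on 12 points.
Points agreeing under (f, g) but not (f, h) = 5; under (f, h) but not (f, g) = 2.
Triple-agreement = agreement-in-(f, g) minus points that agree under (f, g) but not (f, h):
|Eq(f, g, h)| = 15 - 5 = 10
(cross-check via (f, h): 12 - 2 = 10.)

10


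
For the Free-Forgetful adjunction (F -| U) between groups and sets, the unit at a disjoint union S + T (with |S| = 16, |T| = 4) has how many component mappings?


The unit eta_X: X -> U(F(X)) of the Free-Forgetful adjunction
maps each element of X to a generator of F(X). For X = S + T (disjoint
union in Set), |S + T| = |S| + |T|.
Total mappings = 16 + 4 = 20.

20


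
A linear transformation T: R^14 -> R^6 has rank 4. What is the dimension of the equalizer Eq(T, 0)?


The equalizer of f and the zero map is ker(f).
By the rank-nullity theorem: dim(ker(f)) = dim(domain) - rank(f).
dim(ker(f)) = 14 - 4 = 10

10


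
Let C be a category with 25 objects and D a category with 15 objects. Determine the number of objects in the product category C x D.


The product category C x D has objects that are pairs (c, d).
Number of pairs = |Ob(C)| * |Ob(D)| = 25 * 15 = 375

375


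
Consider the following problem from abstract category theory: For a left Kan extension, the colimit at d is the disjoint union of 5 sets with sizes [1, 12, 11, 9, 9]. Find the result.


Pointwise, the left Kan extension (Lan_F H)(d) is the colimit, indexed
by the comma category (F downarrow d), of H composed with the
projection (F downarrow d) -> C. Here that colimit is given
as a coproduct (disjoint union) of sets, so its cardinality is the
sum of the sizes of the summands.
Coproduct of sets with sizes: 1 + 12 + 11 + 9 + 9
= 42

42


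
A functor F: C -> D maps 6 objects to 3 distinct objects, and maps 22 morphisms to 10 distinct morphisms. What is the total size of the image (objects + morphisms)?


The image of F consists of distinct objects and distinct morphisms.
|Im(F)| on objects = 3
|Im(F)| on morphisms = 10
Total image cardinality = 3 + 10 = 13

13


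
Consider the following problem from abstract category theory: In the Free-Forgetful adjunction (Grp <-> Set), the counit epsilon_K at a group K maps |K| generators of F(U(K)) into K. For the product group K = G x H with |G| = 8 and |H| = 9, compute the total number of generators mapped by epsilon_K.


The counit epsilon_K: F(U(K)) -> K of the Free-Forgetful adjunction
maps |K| generators of F(U(K)) into K. For K = G x H (the product group),
|G x H| = |G| * |H|.
Total generators mapped = 8 * 9 = 72.

72


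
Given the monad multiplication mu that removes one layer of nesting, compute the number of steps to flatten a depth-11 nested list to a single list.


Each application of mu: T^2 -> T removes one layer of nesting.
Starting at depth 11 (i.e., T^11(X)), we need to reach T(X).
Number of mu applications = 11 - 1 = 10

10


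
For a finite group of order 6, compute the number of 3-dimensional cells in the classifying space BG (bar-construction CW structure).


In the bar-construction CW model of BG, the n-cells are indexed by
n-tuples [g_1|...|g_n] of non-identity elements of G (degenerate
simplices with some g_i = e do not contribute cells), so there are
(|G| - 1)^n n-cells.
For dim = 3 with |G| = 6:
cells = (6 - 1)^3 = 5^3 = 125

125


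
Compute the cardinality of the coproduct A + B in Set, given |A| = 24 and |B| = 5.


In Set, the coproduct A + B is the disjoint union.
|A + B| = |A| + |B| = 24 + 5 = 29

29


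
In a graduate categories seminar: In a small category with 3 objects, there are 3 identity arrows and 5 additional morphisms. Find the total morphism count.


Each object has an identity morphism, giving 3 identities.
Adding the 5 non-identity morphisms:
Total = 3 + 5 = 8

8


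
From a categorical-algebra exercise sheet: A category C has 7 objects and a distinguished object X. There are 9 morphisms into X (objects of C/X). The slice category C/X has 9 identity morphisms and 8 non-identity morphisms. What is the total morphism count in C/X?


In the slice category C/X, objects are morphisms to X.
Identity morphisms: 9 (one per object of C/X).
Non-identity morphisms: 8.
Total = 9 + 8 = 17

17


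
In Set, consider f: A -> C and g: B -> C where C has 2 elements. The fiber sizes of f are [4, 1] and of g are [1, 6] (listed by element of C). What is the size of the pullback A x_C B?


The pullback A x_C B consists of pairs (a, b) with f(a) = g(b).
For each element c in C, the fiber product has |f^-1(c)| * |g^-1(c)| elements.
Summing over C: 4 * 1 + 1 * 6
= 4 + 6 = 10

10


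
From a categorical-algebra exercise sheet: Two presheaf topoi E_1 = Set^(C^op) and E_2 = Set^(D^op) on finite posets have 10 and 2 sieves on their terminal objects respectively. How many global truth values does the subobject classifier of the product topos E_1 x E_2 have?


In a product of presheaf topoi E_1 x E_2, the subobject classifier
is Omega = Omega_1 x Omega_2 (componentwise), so
|Omega(top)| = |Omega_1(top_1)| * |Omega_2(top_2)|.
= 10 * 2 = 20.

20


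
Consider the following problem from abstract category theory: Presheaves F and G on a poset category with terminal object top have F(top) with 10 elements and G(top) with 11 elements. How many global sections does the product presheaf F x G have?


Global sections of a presheaf on a poset with terminal top satisfy
Gamma(H) ~ H(top). Presheaves admit pointwise products, so
(F x G)(top) = F(top) x G(top) (Cartesian product).
|Gamma(F x G)| = |F(top)| * |G(top)| = 10 * 11 = 110.

110


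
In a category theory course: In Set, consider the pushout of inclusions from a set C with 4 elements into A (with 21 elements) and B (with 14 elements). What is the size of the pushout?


The pushout A +_C B identifies the images of C in A and B.
|A +_C B| = |A| + |B| - |C| (for injections).
= 21 + 14 - 4 = 31

31


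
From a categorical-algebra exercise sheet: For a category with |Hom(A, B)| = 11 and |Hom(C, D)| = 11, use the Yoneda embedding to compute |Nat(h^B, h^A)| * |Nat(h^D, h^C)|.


By the Yoneda lemma, Nat(h^B, h^A) is isomorphic to Hom(A, B),
so |Nat(h^B, h^A)| = |Hom(A, B)| and |Nat(h^D, h^C)| = |Hom(C, D)|.
|Hom(A, B)| = 11, |Hom(C, D)| = 11.
|Nat(h^B, h^A) x Nat(h^D, h^C)| = 11 * 11 = 121

121


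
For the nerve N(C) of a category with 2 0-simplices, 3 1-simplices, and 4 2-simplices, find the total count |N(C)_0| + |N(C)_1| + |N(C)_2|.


The 2-skeleton of the nerve N(C) consists of simplices in dimensions 0, 1, 2:
  |N(C)_0| = 2 (objects)
  |N(C)_1| = 3 (morphisms)
  |N(C)_2| = 4 (composable pairs)
Total = 2 + 3 + 4 = 9

9


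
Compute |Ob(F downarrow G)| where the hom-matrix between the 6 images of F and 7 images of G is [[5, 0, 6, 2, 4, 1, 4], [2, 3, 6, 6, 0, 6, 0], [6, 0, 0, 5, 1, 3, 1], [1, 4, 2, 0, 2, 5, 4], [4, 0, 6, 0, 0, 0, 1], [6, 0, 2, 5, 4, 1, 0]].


Objects of (F downarrow G) are triples (a, b, h: F(a)->G(b)).
The count equals the sum of all entries in the hom-matrix.
sum(row 0) = 22
sum(row 1) = 23
sum(row 2) = 16
sum(row 3) = 18
sum(row 4) = 11
sum(row 5) = 18
Grand total = 108

108


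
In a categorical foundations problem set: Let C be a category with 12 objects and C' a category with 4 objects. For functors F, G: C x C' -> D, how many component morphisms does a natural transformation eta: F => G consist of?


A natural transformation eta: F => G assigns one component morphism per
object of the domain category.
The domain is the product category C x C', so
|Ob(C x C')| = |Ob(C)| * |Ob(C')| = 12 * 4 = 48.
Therefore eta has 48 component morphisms.

48


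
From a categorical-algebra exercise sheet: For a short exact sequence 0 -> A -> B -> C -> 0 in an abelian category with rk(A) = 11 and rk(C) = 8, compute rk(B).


For a short exact sequence 0 -> A -> B -> C -> 0,
rank is additive: rank(B) = rank(A) + rank(C).
rank(B) = 11 + 8 = 19

19


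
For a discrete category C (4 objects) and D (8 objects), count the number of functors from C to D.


A functor from a discrete category C to D is determined by
where each object maps. Each of the 4 objects of C can map
to any of the 8 objects of D independently.
Number of functors = 8^4 = 4096

4096


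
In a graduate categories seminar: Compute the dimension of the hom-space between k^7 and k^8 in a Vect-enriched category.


In Vect-enriched categories, Hom(k^n, k^m) is the space of m x n matrices.
dim(Hom(k^7, k^8)) = 8 * 7 = 56

56


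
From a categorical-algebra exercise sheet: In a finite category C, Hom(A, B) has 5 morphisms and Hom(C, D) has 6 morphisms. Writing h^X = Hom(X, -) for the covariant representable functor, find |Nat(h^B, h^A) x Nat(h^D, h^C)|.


By the Yoneda lemma, Nat(h^B, h^A) is isomorphic to Hom(A, B),
so |Nat(h^B, h^A)| = |Hom(A, B)| and |Nat(h^D, h^C)| = |Hom(C, D)|.
|Hom(A, B)| = 5, |Hom(C, D)| = 6.
|Nat(h^B, h^A) x Nat(h^D, h^C)| = 5 * 6 = 30

30


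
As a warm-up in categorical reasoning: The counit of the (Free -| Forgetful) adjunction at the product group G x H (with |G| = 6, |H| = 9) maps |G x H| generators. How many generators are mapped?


The counit epsilon_K: F(U(K)) -> K of the Free-Forgetful adjunction
maps |K| generators of F(U(K)) into K. For K = G x H (the product group),
|G x H| = |G| * |H|.
Total generators mapped = 6 * 9 = 54.

54


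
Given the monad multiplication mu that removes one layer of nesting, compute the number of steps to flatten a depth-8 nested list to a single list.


Each application of mu: T^2 -> T removes one layer of nesting.
Starting at depth 8 (i.e., T^8(X)), we need to reach T(X).
Number of mu applications = 8 - 1 = 7

7


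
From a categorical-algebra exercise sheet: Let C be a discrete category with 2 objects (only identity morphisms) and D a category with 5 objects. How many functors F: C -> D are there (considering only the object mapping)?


A functor from a discrete category C to D is determined by
where each object maps. Each of the 2 objects of C can map
to any of the 5 objects of D independently.
Number of functors = 5^2 = 25

25


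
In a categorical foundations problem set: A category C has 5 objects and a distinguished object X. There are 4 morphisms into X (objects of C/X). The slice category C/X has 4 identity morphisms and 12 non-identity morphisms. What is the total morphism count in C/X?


In the slice category C/X, objects are morphisms to X.
Identity morphisms: 4 (one per object of C/X).
Non-identity morphisms: 12.
Total = 4 + 12 = 16

16


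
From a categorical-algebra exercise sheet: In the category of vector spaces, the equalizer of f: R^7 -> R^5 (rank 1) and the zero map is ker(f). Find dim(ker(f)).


The equalizer of f and the zero map is ker(f).
By the rank-nullity theorem: dim(ker(f)) = dim(domain) - rank(f).
dim(ker(f)) = 7 - 1 = 6

6


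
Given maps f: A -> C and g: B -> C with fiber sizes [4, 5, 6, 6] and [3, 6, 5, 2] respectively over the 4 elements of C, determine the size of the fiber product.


The pullback A x_C B consists of pairs (a, b) with f(a) = g(b).
For each element c in C, the fiber product has |f^-1(c)| * |g^-1(c)| elements.
Summing over C: 4 * 3 + 5 * 6 + 6 * 5 + 6 * 2
= 12 + 30 + 30 + 12 = 84

84


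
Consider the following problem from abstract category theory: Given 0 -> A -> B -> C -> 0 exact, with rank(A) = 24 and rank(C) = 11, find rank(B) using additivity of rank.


For a short exact sequence 0 -> A -> B -> C -> 0,
rank is additive: rank(B) = rank(A) + rank(C).
rank(B) = 24 + 11 = 35

35
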